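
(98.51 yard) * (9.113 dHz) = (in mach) 0.2411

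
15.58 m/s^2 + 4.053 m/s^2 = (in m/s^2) 19.63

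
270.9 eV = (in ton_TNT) 1.037e-26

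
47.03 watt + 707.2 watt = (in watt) 754.2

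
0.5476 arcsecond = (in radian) 2.655e-06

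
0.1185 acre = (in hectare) 0.04796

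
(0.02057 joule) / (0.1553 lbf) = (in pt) 84.41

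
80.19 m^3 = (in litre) 8.019e+04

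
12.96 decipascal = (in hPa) 0.01296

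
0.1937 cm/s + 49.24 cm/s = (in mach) 0.001452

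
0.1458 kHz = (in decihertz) 1458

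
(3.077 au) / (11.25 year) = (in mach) 3.81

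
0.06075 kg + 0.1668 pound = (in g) 136.4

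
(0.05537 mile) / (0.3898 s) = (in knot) 444.4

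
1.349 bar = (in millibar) 1349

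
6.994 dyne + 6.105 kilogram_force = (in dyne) 5.987e+06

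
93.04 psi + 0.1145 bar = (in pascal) 6.529e+05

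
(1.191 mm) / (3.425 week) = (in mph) 1.286e-09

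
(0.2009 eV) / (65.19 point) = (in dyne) 1.4e-13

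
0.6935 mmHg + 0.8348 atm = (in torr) 635.1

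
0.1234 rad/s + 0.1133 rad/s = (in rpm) 2.26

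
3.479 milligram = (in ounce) 0.0001227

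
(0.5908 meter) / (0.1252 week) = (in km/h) 2.809e-05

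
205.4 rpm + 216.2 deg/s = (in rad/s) 25.28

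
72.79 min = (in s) 4367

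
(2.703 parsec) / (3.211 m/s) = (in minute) 4.329e+14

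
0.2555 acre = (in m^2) 1034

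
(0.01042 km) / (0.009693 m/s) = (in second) 1075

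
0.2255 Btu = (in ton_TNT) 5.686e-08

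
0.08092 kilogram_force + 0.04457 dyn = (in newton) 0.7936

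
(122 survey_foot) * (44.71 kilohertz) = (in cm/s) 1.663e+08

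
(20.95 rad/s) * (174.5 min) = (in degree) 1.257e+07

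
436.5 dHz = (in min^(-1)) 2619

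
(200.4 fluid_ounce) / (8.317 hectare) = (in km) 7.126e-11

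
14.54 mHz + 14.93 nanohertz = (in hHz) 0.0001454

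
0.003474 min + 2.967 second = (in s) 3.175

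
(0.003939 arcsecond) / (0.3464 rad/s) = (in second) 5.513e-08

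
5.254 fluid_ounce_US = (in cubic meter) 0.0001554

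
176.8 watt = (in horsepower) 0.2371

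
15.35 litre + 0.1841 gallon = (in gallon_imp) 3.53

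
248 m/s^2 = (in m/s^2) 248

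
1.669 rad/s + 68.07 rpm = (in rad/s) 8.797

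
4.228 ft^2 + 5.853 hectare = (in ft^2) 6.3e+05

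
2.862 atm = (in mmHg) 2175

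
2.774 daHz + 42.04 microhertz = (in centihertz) 2774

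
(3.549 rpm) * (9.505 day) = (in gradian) 1.943e+07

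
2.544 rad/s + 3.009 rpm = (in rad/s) 2.859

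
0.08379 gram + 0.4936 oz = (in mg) 1.408e+04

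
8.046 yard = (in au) 4.918e-11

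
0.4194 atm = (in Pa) 4.25e+04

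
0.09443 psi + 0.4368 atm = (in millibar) 449.1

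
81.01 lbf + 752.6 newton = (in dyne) 1.113e+08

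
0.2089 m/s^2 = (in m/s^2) 0.2089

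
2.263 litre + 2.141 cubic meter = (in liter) 2143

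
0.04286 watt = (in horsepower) 5.748e-05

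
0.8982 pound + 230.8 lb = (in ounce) 3707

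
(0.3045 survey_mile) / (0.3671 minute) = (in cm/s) 2225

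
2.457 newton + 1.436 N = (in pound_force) 0.8752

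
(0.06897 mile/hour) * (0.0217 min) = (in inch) 1.58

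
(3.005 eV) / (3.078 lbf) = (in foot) 1.154e-19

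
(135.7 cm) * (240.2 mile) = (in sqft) 5.646e+06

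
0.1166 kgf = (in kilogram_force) 0.1166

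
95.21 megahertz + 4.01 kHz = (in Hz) 9.521e+07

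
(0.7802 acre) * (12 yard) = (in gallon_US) 9.152e+06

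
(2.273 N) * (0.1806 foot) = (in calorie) 0.0299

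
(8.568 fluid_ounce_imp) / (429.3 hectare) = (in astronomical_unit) 3.791e-22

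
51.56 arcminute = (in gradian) 0.9548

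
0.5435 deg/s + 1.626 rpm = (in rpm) 1.717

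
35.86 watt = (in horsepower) 0.04809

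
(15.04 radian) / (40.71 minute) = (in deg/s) 0.3528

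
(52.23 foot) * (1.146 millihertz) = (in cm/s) 1.824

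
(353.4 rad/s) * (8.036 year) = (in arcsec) 1.847e+16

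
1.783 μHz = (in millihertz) 0.001783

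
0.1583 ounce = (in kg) 0.004488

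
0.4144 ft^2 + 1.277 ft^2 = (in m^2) 0.1571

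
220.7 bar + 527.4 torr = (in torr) 1.661e+05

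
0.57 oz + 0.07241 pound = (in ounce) 1.729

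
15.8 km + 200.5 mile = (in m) 3.385e+05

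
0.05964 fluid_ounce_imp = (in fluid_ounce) 0.0573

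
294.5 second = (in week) 0.0004869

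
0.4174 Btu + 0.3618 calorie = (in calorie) 105.6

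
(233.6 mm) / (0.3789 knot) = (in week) 1.982e-06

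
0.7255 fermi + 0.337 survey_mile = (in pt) 1.537e+06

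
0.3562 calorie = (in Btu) 0.001413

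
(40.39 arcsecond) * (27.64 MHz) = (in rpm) 5.168e+04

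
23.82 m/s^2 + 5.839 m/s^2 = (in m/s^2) 29.66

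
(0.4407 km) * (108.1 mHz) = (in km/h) 171.5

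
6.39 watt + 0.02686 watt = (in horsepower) 0.008605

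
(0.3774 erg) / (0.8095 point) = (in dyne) 13.22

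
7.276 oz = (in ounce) 7.276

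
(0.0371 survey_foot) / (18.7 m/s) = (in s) 0.0006047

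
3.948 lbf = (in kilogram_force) 1.791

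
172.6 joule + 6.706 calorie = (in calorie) 47.96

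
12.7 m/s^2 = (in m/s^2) 12.7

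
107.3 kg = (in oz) 3785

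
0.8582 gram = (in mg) 858.2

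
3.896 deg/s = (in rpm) 0.6493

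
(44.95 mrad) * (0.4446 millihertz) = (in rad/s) 1.998e-05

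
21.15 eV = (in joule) 3.389e-18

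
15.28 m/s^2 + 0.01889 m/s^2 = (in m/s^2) 15.3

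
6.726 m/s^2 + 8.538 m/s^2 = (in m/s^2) 15.26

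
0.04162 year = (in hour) 364.6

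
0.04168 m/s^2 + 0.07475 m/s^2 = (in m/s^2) 0.1164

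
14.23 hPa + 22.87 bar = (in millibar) 2.288e+04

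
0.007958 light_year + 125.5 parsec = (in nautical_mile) 2.091e+15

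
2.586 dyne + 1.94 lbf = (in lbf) 1.94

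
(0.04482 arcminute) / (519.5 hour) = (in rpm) 6.657e-11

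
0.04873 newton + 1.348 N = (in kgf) 0.1424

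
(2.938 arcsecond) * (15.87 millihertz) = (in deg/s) 1.295e-05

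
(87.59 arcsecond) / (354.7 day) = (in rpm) 1.323e-10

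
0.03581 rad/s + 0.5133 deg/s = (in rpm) 0.4275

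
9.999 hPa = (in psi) 0.145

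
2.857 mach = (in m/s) 972.8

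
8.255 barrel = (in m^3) 1.312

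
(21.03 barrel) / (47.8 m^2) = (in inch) 2.754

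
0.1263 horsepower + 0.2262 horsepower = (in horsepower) 0.3525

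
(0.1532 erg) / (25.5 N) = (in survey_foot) 1.971e-09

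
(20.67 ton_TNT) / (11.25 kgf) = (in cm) 7.839e+10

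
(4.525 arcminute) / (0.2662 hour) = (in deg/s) 7.87e-05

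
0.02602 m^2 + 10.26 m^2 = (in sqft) 110.7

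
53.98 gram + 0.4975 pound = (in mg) 2.796e+05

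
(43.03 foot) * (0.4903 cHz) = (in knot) 0.125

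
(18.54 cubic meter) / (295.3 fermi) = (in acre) 1.551e+10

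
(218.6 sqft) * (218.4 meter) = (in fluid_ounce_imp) 1.561e+08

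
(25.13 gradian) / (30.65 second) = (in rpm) 0.123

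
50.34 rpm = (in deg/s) 302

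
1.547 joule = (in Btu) 0.001466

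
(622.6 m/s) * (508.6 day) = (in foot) 8.976e+10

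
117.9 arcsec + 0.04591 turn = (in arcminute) 993.6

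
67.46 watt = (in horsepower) 0.09047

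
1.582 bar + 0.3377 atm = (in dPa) 1.924e+06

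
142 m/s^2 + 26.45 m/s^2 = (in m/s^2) 168.4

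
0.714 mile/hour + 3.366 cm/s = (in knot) 0.6859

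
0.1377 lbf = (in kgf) 0.06246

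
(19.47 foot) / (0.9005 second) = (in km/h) 23.72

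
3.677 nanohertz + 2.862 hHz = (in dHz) 2862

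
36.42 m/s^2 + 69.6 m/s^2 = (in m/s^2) 106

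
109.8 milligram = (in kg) 0.0001098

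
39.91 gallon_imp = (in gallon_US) 47.93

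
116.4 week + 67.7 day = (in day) 882.5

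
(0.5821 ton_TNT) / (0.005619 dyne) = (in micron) 4.334e+22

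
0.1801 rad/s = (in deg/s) 10.32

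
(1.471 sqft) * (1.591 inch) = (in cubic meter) 0.005523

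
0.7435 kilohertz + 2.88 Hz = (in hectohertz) 7.464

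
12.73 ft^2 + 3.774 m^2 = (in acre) 0.001225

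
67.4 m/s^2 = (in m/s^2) 67.4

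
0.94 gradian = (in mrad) 14.77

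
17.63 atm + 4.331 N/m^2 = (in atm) 17.63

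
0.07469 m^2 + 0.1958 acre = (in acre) 0.1958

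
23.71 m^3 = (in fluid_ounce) 8.017e+05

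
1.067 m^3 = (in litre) 1067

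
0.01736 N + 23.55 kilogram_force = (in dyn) 2.31e+07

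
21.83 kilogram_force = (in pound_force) 48.13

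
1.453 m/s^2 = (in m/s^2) 1.453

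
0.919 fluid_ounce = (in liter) 0.02718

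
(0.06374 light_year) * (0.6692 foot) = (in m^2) 1.23e+14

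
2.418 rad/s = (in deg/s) 138.5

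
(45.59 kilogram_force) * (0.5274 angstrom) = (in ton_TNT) 5.636e-18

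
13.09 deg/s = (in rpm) 2.182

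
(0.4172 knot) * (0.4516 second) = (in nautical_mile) 5.234e-05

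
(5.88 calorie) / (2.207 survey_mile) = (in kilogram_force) 0.0007063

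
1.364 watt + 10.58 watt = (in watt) 11.94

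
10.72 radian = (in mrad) 1.072e+04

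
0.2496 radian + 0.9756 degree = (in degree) 15.28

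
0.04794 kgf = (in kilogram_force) 0.04794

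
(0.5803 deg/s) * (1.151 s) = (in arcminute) 40.08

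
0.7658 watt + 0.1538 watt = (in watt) 0.9196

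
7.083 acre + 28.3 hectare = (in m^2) 3.117e+05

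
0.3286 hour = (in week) 0.001956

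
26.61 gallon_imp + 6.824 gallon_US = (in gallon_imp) 32.29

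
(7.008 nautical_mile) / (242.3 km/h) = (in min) 3.214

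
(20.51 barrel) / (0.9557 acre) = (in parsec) 2.732e-20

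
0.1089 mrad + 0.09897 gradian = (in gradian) 0.1059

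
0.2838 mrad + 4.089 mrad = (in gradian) 0.2784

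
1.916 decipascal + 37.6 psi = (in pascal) 2.592e+05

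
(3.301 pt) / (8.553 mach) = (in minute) 6.664e-09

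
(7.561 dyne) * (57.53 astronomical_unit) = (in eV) 4.062e+27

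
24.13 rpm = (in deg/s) 144.8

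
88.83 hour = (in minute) 5330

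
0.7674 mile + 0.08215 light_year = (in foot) 2.55e+15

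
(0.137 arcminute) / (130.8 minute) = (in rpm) 4.849e-08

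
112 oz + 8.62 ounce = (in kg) 3.42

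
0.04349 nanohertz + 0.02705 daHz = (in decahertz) 0.02705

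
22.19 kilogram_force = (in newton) 217.6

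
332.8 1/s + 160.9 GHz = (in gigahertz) 160.9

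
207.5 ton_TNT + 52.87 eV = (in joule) 8.682e+11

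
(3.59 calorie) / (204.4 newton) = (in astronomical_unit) 4.912e-13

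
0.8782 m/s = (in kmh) 3.162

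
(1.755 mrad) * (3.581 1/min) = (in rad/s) 0.0001047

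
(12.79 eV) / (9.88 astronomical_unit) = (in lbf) 3.117e-31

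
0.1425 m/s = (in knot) 0.277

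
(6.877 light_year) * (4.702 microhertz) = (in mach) 8.984e+08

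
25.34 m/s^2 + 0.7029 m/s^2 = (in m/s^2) 26.04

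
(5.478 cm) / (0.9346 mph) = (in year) 4.158e-09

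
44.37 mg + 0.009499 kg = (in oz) 0.3366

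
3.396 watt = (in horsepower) 0.004554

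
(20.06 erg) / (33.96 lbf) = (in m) 1.328e-08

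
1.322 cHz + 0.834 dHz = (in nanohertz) 9.662e+07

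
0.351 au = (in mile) 3.263e+07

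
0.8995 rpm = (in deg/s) 5.397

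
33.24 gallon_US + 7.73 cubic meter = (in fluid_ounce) 2.656e+05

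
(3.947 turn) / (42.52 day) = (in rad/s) 6.751e-06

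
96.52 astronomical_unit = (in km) 1.444e+10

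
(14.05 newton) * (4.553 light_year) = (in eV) 3.777e+36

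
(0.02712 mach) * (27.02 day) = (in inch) 8.487e+08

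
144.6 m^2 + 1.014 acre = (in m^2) 4248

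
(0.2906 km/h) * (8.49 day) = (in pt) 1.678e+08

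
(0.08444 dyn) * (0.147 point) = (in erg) 0.0004379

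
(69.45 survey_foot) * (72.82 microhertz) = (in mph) 0.003448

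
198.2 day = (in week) 28.31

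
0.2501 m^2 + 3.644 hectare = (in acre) 9.005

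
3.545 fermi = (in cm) 3.545e-13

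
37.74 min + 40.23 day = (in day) 40.26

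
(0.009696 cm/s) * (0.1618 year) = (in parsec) 1.603e-14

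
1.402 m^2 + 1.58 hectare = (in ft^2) 1.701e+05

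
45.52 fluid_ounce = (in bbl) 0.008467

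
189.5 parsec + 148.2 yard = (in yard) 6.395e+18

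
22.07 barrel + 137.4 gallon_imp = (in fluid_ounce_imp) 1.455e+05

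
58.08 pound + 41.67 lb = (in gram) 4.525e+04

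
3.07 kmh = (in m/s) 0.8528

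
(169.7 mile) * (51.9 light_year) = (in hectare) 1.341e+19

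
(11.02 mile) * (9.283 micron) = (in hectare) 1.646e-05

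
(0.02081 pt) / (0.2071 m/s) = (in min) 5.908e-07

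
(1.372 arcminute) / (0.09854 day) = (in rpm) 4.476e-07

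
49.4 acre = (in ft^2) 2.152e+06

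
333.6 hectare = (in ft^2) 3.591e+07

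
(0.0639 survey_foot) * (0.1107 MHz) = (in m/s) 2156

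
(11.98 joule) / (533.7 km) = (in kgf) 2.289e-06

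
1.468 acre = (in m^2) 5941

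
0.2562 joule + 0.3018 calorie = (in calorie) 0.363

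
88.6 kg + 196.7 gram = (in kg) 88.8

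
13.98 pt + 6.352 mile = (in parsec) 3.313e-13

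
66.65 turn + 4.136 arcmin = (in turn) 66.65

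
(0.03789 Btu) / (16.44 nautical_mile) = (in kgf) 0.0001339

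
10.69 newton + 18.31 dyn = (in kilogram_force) 1.09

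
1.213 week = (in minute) 1.223e+04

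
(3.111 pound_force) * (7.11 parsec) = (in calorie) 7.256e+17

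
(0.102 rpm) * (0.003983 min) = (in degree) 0.1463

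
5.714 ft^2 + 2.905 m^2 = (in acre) 0.000849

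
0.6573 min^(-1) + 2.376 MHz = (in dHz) 2.376e+07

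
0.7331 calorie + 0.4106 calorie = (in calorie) 1.144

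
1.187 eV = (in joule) 1.902e-19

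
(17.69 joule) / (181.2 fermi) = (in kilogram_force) 9.955e+12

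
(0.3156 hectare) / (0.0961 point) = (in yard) 1.018e+08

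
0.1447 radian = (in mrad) 144.7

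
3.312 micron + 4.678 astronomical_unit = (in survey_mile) 4.348e+08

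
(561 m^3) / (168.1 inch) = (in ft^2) 1414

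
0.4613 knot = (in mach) 0.000697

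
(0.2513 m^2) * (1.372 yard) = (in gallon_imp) 69.35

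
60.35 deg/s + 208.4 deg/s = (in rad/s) 4.691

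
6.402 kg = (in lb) 14.11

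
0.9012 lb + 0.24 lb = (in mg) 5.176e+05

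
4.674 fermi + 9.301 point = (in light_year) 3.468e-19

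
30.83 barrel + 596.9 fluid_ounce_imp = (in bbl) 30.94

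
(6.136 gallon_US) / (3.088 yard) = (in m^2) 0.008226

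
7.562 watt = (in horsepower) 0.01014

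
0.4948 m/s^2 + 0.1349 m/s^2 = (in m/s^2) 0.6297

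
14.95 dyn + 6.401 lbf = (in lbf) 6.401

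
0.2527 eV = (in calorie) 9.677e-21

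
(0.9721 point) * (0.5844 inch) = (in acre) 1.258e-09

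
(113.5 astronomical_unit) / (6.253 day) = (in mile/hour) 7.03e+07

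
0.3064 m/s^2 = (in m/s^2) 0.3064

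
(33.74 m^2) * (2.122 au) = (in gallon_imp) 2.356e+15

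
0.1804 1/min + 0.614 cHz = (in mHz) 9.147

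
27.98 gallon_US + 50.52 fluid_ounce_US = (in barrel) 0.6756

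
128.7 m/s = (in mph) 287.9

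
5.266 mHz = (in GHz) 5.266e-12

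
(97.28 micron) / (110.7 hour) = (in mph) 5.46e-10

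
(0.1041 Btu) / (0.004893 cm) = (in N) 2.245e+06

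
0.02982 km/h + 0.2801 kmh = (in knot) 0.1673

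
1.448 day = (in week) 0.2069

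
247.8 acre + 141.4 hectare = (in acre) 597.2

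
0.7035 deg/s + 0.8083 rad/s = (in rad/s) 0.8206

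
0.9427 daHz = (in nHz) 9.427e+09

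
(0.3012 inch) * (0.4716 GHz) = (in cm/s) 3.608e+08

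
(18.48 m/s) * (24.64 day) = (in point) 1.115e+11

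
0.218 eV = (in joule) 3.493e-20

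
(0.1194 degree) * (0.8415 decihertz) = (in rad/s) 0.0001754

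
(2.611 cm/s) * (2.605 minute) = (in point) 1.157e+04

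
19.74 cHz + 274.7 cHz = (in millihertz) 2944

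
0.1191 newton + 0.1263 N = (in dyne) 2.454e+04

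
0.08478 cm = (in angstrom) 8.478e+06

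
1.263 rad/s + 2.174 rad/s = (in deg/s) 196.9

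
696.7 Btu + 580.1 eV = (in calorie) 1.757e+05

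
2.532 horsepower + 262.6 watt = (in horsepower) 2.884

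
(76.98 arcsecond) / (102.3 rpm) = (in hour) 9.677e-09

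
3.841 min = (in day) 0.002667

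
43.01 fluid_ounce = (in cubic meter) 0.001272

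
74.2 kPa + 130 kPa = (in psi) 29.62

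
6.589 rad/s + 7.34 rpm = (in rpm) 70.26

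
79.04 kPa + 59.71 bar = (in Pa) 6.05e+06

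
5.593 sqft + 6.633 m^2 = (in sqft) 76.99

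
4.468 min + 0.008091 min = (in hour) 0.0746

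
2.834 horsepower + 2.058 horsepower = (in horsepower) 4.892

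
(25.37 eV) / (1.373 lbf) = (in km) 6.655e-22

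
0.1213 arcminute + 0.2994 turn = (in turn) 0.2994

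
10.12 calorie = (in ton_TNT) 1.012e-08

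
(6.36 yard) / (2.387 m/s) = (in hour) 0.0006768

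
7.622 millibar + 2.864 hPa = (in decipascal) 1.049e+04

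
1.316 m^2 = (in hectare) 0.0001316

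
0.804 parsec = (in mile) 1.542e+13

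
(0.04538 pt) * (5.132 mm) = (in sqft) 8.843e-07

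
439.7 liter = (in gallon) 116.2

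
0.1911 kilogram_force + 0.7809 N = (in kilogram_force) 0.2707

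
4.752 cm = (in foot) 0.1559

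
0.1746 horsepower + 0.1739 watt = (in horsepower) 0.1748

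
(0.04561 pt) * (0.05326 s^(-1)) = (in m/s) 8.57e-07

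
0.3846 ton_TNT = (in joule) 1.609e+09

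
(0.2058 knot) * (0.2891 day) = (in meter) 2645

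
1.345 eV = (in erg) 2.155e-12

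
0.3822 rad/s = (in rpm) 3.65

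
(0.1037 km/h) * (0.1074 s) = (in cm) 0.3094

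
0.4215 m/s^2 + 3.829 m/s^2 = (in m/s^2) 4.251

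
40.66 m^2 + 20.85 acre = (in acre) 20.86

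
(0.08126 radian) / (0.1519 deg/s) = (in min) 0.5108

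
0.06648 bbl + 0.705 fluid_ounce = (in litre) 10.59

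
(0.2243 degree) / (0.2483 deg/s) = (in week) 1.494e-06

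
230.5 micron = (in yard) 0.0002521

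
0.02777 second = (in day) 3.214e-07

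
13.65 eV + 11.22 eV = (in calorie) 9.523e-19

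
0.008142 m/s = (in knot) 0.01583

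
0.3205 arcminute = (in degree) 0.005342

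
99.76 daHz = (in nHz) 9.976e+11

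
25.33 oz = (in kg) 0.7181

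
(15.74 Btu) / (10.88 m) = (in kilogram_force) 155.6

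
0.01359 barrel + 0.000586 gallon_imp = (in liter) 2.163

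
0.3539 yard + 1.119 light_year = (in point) 3.001e+19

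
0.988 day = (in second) 8.536e+04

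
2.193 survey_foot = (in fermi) 6.684e+14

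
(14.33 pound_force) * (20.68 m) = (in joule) 1318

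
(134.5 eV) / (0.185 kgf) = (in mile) 7.381e-21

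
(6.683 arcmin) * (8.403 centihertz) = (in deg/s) 0.00936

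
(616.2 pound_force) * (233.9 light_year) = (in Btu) 5.749e+18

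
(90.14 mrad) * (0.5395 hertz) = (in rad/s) 0.04863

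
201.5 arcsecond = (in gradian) 0.06219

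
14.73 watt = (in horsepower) 0.01975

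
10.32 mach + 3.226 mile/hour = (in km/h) 1.266e+04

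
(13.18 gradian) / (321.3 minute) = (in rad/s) 1.074e-05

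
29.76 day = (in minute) 4.285e+04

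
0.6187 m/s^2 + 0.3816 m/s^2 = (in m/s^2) 1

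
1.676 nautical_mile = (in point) 8.799e+06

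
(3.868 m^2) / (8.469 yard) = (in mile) 0.0003104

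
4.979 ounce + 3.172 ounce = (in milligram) 2.311e+05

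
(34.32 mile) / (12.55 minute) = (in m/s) 73.35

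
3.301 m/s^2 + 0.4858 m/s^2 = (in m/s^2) 3.787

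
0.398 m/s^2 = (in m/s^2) 0.398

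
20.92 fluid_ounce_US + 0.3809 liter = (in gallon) 0.2641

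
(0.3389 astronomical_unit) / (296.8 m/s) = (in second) 1.708e+08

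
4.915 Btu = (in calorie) 1239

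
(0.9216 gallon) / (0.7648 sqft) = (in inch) 1.933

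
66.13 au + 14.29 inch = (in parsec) 0.0003206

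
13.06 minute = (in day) 0.009069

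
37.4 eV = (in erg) 5.992e-11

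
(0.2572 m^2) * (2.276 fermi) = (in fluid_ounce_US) 1.979e-11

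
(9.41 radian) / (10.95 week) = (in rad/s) 1.421e-06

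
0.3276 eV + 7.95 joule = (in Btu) 0.007535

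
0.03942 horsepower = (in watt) 29.4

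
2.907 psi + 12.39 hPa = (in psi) 3.087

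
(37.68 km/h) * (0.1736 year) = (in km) 5.73e+04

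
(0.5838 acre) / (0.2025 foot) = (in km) 38.28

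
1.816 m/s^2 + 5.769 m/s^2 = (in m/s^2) 7.585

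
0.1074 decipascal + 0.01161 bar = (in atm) 0.01146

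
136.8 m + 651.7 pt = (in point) 3.884e+05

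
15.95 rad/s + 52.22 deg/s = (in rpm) 161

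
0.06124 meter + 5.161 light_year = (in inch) 1.922e+18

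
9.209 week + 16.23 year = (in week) 855.5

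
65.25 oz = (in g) 1850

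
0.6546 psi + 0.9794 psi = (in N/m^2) 1.127e+04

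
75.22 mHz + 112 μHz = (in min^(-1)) 4.52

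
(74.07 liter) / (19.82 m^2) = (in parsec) 1.211e-19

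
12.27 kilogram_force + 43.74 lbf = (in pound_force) 70.79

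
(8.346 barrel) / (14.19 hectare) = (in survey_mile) 5.81e-09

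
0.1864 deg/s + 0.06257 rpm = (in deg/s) 0.5618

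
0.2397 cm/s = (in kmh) 0.008629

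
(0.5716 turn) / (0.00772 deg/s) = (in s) 2.665e+04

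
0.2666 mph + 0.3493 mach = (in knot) 231.4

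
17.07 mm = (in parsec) 5.532e-19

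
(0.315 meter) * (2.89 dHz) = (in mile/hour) 0.2036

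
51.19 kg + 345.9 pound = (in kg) 208.1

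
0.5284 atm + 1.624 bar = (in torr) 1620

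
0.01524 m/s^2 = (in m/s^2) 0.01524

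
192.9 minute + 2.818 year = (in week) 147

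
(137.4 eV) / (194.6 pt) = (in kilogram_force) 3.27e-17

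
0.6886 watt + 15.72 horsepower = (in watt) 1.172e+04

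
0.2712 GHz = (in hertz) 2.712e+08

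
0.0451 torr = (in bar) 6.013e-05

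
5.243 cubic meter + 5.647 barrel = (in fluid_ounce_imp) 2.161e+05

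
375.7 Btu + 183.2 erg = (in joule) 3.964e+05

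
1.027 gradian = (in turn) 0.002567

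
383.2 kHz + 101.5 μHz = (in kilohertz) 383.2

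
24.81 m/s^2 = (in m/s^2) 24.81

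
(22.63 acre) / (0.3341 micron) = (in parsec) 8.883e-06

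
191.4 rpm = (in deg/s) 1148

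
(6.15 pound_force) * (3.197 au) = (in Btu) 1.24e+10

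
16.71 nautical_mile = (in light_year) 3.271e-12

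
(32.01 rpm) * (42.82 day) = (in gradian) 7.895e+08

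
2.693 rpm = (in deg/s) 16.16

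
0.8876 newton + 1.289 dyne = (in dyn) 8.876e+04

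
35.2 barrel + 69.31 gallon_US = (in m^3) 5.859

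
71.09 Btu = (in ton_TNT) 1.793e-05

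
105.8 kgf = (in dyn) 1.038e+08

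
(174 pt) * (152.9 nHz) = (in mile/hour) 2.099e-08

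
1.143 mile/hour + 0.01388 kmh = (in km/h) 1.853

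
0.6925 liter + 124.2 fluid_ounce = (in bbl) 0.02746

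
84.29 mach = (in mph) 6.42e+04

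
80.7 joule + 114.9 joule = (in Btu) 0.1854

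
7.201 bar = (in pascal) 7.201e+05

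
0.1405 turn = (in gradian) 56.2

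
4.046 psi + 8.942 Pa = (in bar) 0.2791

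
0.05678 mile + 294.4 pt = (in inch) 3602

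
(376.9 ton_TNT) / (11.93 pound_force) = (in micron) 2.972e+16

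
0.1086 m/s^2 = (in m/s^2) 0.1086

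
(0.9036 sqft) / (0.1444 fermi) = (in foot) 1.907e+15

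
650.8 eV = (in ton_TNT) 2.492e-26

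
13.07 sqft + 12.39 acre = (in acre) 12.39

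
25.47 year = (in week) 1328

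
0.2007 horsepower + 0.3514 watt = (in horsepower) 0.2012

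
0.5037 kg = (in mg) 5.037e+05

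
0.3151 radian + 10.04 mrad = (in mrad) 325.1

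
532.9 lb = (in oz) 8526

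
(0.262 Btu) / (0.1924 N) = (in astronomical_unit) 9.604e-09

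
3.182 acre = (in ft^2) 1.386e+05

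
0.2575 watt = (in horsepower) 0.0003453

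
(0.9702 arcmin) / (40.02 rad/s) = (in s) 7.052e-06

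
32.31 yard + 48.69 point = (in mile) 0.01837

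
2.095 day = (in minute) 3017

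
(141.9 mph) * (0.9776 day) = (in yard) 5.86e+06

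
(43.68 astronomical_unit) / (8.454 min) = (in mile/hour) 2.882e+10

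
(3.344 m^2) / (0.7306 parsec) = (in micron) 1.483e-10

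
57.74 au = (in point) 2.449e+16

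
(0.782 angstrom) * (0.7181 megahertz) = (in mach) 1.649e-07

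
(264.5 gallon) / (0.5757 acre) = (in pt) 1.218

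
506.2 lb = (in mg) 2.296e+08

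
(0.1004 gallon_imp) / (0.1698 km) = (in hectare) 2.688e-10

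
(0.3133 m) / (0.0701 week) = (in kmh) 2.66e-05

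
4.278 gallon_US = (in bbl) 0.1019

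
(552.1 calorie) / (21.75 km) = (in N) 0.1062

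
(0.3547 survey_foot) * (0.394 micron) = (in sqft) 4.585e-07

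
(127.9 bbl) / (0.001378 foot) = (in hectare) 4.841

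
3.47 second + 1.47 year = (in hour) 1.288e+04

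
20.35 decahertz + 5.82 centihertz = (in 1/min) 1.221e+04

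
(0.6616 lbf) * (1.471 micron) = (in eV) 2.702e+13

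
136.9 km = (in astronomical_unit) 9.151e-07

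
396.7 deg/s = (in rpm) 66.12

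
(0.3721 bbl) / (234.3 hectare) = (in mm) 2.525e-05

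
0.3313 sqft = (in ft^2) 0.3313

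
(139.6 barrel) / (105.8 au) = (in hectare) 1.402e-16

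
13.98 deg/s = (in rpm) 2.33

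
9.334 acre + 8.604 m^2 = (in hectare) 3.778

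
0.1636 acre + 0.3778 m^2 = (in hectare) 0.06624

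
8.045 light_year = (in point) 2.157e+20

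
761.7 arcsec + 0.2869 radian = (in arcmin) 999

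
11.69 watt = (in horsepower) 0.01568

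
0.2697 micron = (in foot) 8.848e-07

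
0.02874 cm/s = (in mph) 0.0006429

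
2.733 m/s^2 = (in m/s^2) 2.733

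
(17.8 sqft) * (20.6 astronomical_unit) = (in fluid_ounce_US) 1.723e+17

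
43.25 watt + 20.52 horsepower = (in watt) 1.535e+04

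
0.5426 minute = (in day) 0.0003768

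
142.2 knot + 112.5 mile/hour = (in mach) 0.3625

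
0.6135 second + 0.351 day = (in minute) 505.5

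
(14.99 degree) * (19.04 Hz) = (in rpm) 47.57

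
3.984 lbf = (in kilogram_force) 1.807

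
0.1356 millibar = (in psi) 0.001967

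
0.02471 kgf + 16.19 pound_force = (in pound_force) 16.24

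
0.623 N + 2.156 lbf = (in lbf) 2.296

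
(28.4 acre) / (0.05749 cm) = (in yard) 2.186e+08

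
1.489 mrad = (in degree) 0.08531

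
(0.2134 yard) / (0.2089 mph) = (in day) 2.418e-05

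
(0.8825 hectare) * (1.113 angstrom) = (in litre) 0.0009822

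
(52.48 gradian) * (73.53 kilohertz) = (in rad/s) 6.061e+04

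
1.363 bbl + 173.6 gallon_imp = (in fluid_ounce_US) 3.401e+04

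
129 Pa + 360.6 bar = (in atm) 355.9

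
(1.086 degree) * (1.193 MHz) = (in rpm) 2.159e+05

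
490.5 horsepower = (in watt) 3.658e+05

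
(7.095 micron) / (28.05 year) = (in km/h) 2.887e-14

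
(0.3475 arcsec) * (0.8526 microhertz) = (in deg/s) 8.23e-11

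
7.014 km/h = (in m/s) 1.948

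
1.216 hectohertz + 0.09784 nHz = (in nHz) 1.216e+11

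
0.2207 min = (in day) 0.0001533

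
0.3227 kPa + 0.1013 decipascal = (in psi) 0.04681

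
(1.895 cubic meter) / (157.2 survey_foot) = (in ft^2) 0.4257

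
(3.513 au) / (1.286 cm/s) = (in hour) 1.135e+10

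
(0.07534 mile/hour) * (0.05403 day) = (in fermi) 1.572e+17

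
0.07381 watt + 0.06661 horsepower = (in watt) 49.74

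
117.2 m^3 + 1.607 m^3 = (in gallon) 3.139e+04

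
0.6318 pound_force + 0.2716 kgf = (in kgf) 0.5582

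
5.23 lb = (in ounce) 83.68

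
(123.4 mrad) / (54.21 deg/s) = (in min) 0.002174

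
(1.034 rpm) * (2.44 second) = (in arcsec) 5.45e+04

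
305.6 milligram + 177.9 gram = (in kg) 0.1782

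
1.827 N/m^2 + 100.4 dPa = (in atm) 0.0001171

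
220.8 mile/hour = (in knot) 191.9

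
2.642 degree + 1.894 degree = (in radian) 0.07917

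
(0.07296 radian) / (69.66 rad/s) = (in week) 1.732e-09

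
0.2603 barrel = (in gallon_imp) 9.103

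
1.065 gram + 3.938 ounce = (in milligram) 1.127e+05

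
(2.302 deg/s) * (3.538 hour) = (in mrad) 5.117e+05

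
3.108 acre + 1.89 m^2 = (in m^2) 1.258e+04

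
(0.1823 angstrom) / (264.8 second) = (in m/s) 6.884e-14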